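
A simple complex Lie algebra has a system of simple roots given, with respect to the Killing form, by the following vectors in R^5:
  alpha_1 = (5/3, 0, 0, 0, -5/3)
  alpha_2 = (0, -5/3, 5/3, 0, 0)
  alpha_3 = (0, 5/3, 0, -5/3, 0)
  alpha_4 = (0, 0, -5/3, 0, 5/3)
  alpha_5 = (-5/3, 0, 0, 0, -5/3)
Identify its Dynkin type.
Compute the Cartan integers a_ij = 2(alpha_i, alpha_j)/(alpha_j, alpha_j); the resulting 5x5 Cartan matrix is
[[2, 0, 0, -1, 0], [0, 2, -1, -1, 0], [0, -1, 2, 0, 0], [-1, -1, 0, 2, -1], [0, 0, 0, -1, 2]].
All simple roots have the same length, so the diagram is simply laced. The associated Dynkin diagram is a chain of 3 nodes with a fork of two nodes at one end (D_5), so the type is D_5 (the algebra so(10)).

D5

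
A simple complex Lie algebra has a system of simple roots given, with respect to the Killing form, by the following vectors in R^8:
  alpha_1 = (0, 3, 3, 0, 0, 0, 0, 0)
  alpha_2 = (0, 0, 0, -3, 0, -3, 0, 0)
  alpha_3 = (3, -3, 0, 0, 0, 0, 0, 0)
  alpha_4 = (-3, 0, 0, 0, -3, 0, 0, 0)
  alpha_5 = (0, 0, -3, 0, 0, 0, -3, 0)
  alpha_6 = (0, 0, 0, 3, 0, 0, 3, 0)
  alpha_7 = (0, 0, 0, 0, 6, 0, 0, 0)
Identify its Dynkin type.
Compute the Cartan integers a_ij = 2(alpha_i, alpha_j)/(alpha_j, alpha_j); the resulting 7x7 Cartan matrix is
[[2, 0, -1, 0, -1, 0, 0], [0, 2, 0, 0, 0, -1, 0], [-1, 0, 2, -1, 0, 0, 0], [0, 0, -1, 2, 0, 0, -1], [-1, 0, 0, 0, 2, -1, 0], [0, -1, 0, 0, -1, 2, 0], [0, 0, 0, -2, 0, 0, 2]].
The roots have two lengths (squared-length ratio 2:1); the short ones are alpha_{1,2,3,4,5,6}. The associated Dynkin diagram is a chain of 7 nodes with a double edge at one end; the terminal node there is the unique long simple root (C_7), so the type is C_7 (the algebra sp(14)).

C7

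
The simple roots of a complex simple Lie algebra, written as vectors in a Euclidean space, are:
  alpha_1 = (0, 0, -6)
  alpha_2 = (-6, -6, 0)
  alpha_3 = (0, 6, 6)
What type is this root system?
Compute the Cartan integers a_ij = 2(alpha_i, alpha_j)/(alpha_j, alpha_j); the resulting 3x3 Cartan matrix is
[[2, 0, -1], [0, 2, -1], [-2, -1, 2]].
The roots have two lengths (squared-length ratio 2:1); the short ones are alpha_{1}. The associated Dynkin diagram is a chain of 3 nodes with a double edge at one end; the terminal node there is the unique short simple root (B_3), so the type is B_3 (the algebra so(7)).

B_3 (so(7))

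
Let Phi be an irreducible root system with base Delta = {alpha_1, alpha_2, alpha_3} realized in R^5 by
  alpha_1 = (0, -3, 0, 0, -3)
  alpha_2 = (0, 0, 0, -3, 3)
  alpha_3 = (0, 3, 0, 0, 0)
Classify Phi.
type B_3

Compute the Cartan integers a_ij = 2(alpha_i, alpha_j)/(alpha_j, alpha_j); the resulting 3x3 Cartan matrix is
[[2, -1, -2], [-1, 2, 0], [-1, 0, 2]].
The roots have two lengths (squared-length ratio 2:1); the short ones are alpha_{3}. The associated Dynkin diagram is a chain of 3 nodes with a double edge at one end; the terminal node there is the unique short simple root (B_3), so the type is B_3 (the algebra so(7)).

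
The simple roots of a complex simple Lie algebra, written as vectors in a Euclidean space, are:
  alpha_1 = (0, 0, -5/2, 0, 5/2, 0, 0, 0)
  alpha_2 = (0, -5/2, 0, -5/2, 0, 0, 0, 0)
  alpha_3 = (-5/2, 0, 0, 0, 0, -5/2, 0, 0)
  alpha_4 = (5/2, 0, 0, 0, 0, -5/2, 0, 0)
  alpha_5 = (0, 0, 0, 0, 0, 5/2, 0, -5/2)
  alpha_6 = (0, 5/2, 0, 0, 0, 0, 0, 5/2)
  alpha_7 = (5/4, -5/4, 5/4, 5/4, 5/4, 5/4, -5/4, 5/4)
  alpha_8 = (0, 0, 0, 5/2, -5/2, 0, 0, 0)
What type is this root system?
Compute the Cartan integers a_ij = 2(alpha_i, alpha_j)/(alpha_j, alpha_j); the resulting 8x8 Cartan matrix is
[[2, 0, 0, 0, 0, 0, 0, -1], [0, 2, 0, 0, 0, -1, 0, -1], [0, 0, 2, 0, -1, 0, -1, 0], [0, 0, 0, 2, -1, 0, 0, 0], [0, 0, -1, -1, 2, -1, 0, 0], [0, -1, 0, 0, -1, 2, 0, 0], [0, 0, -1, 0, 0, 0, 2, 0], [-1, -1, 0, 0, 0, 0, 0, 2]].
All simple roots have the same length, so the diagram is simply laced. The associated Dynkin diagram is a chain of 7 nodes with one extra node attached to the third node from one end (E_8), so the type is E_8.

type E_8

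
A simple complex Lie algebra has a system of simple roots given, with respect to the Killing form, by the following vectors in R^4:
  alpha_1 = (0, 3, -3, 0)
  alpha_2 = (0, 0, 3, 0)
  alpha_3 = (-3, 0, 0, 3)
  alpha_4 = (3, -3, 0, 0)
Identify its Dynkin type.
Compute the Cartan integers a_ij = 2(alpha_i, alpha_j)/(alpha_j, alpha_j); the resulting 4x4 Cartan matrix is
[[2, -2, 0, -1], [-1, 2, 0, 0], [0, 0, 2, -1], [-1, 0, -1, 2]].
The roots have two lengths (squared-length ratio 2:1); the short ones are alpha_{2}. The associated Dynkin diagram is a chain of 4 nodes with a double edge at one end; the terminal node there is the unique short simple root (B_4), so the type is B_4 (the algebra so(9)).

B_4 (so(9))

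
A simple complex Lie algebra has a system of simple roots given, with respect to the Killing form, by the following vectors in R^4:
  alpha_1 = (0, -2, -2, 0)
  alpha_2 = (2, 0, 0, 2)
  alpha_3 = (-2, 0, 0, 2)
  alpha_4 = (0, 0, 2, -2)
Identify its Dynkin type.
D4

Compute the Cartan integers a_ij = 2(alpha_i, alpha_j)/(alpha_j, alpha_j); the resulting 4x4 Cartan matrix is
[[2, 0, 0, -1], [0, 2, 0, -1], [0, 0, 2, -1], [-1, -1, -1, 2]].
All simple roots have the same length, so the diagram is simply laced. The associated Dynkin diagram is a chain of 2 nodes with a fork of two nodes at one end (D_4), so the type is D_4 (the algebra so(8)).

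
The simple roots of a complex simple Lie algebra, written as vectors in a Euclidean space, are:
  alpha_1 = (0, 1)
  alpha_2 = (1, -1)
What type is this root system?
Compute the Cartan integers a_ij = 2(alpha_i, alpha_j)/(alpha_j, alpha_j); the resulting 2x2 Cartan matrix is
[[2, -1], [-2, 2]].
The roots have two lengths (squared-length ratio 2:1); the short ones are alpha_{1}. The associated Dynkin diagram is a chain of 2 nodes with a double edge at one end; the terminal node there is the unique short simple root (B_2), so the type is B_2 (the algebra so(5)).

B2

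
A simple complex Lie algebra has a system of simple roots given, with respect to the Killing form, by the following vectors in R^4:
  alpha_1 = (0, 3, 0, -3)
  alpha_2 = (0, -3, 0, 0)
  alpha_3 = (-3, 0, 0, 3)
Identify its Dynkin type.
B3

Compute the Cartan integers a_ij = 2(alpha_i, alpha_j)/(alpha_j, alpha_j); the resulting 3x3 Cartan matrix is
[[2, -2, -1], [-1, 2, 0], [-1, 0, 2]].
The roots have two lengths (squared-length ratio 2:1); the short ones are alpha_{2}. The associated Dynkin diagram is a chain of 3 nodes with a double edge at one end; the terminal node there is the unique short simple root (B_3), so the type is B_3 (the algebra so(7)).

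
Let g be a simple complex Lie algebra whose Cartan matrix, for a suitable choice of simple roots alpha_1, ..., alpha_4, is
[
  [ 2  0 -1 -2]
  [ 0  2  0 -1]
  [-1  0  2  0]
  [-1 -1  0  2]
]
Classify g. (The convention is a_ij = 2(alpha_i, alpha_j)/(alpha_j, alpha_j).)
The matrix has rank 4 with 2's on the diagonal. Reading the off-diagonal entries as Dynkin edges (a single edge where a_ij = a_ji = -1; a double or triple edge where a_ij * a_ji = 2 or 3), the diagram is a chain of 4 nodes with a double edge between the middle two (F_4). One simple-root ordering that puts it in standard form is (alpha_3, alpha_1, alpha_4, alpha_2). So the algebra is type F_4.

F4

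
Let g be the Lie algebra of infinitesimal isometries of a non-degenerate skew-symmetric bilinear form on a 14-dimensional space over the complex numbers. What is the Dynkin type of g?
This is sp(14), which has dimension 14(14+1)/2 = 105 and rank 14/2 = 7. In the classification of classical Lie algebras, the symplectic algebra sp(2n) has type C_n; here n = 7, so the Dynkin diagram is a chain of 7 nodes with a double edge at one end; the terminal node there is the unique long simple root (C_7). Hence the type is C_7.

C_7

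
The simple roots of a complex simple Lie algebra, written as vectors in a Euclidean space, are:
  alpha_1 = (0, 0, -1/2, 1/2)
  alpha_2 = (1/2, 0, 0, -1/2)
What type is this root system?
A_2 (sl(3))

Compute the Cartan integers a_ij = 2(alpha_i, alpha_j)/(alpha_j, alpha_j); the resulting 2x2 Cartan matrix is
[[2, -1], [-1, 2]].
All simple roots have the same length, so the diagram is simply laced. The associated Dynkin diagram is a chain of 2 nodes with single edges (A_2), so the type is A_2 (the algebra sl(3)).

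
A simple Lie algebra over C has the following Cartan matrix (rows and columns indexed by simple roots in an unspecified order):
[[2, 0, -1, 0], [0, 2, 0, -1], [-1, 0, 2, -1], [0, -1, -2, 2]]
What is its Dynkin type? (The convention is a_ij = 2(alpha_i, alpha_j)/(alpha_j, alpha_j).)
F_4

The matrix has rank 4 with 2's on the diagonal. Reading the off-diagonal entries as Dynkin edges (a single edge where a_ij = a_ji = -1; a double or triple edge where a_ij * a_ji = 2 or 3), the diagram is a chain of 4 nodes with a double edge between the middle two (F_4). One simple-root ordering that puts it in standard form is (alpha_2, alpha_4, alpha_3, alpha_1). So the algebra is type F_4.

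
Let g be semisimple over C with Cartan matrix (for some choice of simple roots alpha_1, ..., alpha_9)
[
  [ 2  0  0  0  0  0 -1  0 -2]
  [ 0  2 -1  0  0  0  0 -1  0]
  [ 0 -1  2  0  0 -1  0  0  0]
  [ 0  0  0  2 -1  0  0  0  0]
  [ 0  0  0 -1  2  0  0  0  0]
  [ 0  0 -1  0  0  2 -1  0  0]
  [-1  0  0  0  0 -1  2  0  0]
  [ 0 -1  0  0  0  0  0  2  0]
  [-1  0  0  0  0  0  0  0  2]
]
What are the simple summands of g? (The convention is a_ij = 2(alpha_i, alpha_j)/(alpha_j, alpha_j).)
The diagram associated to this matrix has two connected components: the simple roots {alpha_4, alpha_5} form a chain of 2 nodes with single edges (A_2), and {alpha_1, alpha_2, alpha_3, alpha_6, alpha_7, alpha_8, alpha_9} form a chain of 7 nodes with a double edge at one end; the terminal node there is the unique short simple root (B_7). A semisimple Lie algebra decomposes uniquely as the direct sum of simple ideals, one per connected component of its Dynkin diagram, so g ≅ A_2 ⊕ B_7 (dimension 8 + 105 = 113).

type A_2 ⊕ type B_7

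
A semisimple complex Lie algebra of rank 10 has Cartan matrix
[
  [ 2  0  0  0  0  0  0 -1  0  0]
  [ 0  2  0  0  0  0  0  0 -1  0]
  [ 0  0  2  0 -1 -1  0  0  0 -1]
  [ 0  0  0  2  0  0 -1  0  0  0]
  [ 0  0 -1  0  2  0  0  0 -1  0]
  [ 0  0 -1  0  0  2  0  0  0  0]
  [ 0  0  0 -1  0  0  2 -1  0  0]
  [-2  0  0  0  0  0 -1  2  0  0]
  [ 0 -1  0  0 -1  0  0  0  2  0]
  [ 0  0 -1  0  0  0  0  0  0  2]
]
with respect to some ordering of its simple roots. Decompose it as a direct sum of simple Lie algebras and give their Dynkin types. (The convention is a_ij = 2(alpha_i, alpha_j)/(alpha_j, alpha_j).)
The diagram associated to this matrix has two connected components: the simple roots {alpha_1, alpha_4, alpha_7, alpha_8} form a chain of 4 nodes with a double edge at one end; the terminal node there is the unique short simple root (B_4), and {alpha_2, alpha_3, alpha_5, alpha_6, alpha_9, alpha_10} form a chain of 4 nodes with a fork of two nodes at one end (D_6). A semisimple Lie algebra decomposes uniquely as the direct sum of simple ideals, one per connected component of its Dynkin diagram, so g ≅ B_4 ⊕ D_6 (dimension 36 + 66 = 102).

B_4 (so(9)) + D_6 (so(12))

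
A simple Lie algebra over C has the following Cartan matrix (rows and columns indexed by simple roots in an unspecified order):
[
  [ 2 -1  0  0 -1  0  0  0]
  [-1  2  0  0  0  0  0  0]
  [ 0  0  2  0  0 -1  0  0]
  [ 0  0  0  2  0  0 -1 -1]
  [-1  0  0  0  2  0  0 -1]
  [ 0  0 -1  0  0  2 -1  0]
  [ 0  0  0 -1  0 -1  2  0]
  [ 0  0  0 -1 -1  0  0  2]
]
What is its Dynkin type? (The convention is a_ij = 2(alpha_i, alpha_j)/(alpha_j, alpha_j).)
type A_8

The matrix has rank 8 with 2's on the diagonal. Reading the off-diagonal entries as Dynkin edges (a single edge where a_ij = a_ji = -1; a double or triple edge where a_ij * a_ji = 2 or 3), the diagram is a chain of 8 nodes with single edges (A_8). One simple-root ordering that puts it in standard form is (alpha_2, alpha_1, alpha_5, alpha_8, alpha_4, alpha_7, alpha_6, alpha_3). So the algebra is type A_8, i.e. sl(9).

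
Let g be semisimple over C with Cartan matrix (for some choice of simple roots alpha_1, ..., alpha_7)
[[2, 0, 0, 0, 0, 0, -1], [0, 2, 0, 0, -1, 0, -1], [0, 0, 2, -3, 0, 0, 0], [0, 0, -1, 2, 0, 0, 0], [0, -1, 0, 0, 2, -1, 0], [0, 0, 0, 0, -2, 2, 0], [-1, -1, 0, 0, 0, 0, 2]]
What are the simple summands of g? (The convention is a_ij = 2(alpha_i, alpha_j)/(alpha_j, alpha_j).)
The diagram associated to this matrix has two connected components: the simple roots {alpha_1, alpha_2, alpha_5, alpha_6, alpha_7} form a chain of 5 nodes with a double edge at one end; the terminal node there is the unique long simple root (C_5), and {alpha_3, alpha_4} form two nodes joined by a triple edge (G_2). A semisimple Lie algebra decomposes uniquely as the direct sum of simple ideals, one per connected component of its Dynkin diagram, so g ≅ C_5 ⊕ G_2 (dimension 55 + 14 = 69).

C_5 ⊕ G_2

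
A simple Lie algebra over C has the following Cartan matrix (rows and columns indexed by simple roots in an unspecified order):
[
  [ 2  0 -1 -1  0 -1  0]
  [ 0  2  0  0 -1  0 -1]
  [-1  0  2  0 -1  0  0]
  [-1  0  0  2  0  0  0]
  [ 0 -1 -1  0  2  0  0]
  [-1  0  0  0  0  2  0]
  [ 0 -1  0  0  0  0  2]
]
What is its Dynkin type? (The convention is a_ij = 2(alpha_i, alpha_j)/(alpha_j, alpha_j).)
D7

The matrix has rank 7 with 2's on the diagonal. Reading the off-diagonal entries as Dynkin edges (a single edge where a_ij = a_ji = -1; a double or triple edge where a_ij * a_ji = 2 or 3), the diagram is a chain of 5 nodes with a fork of two nodes at one end (D_7). One simple-root ordering that puts it in standard form is (alpha_7, alpha_2, alpha_5, alpha_3, alpha_1, alpha_6, alpha_4). So the algebra is type D_7, i.e. so(14).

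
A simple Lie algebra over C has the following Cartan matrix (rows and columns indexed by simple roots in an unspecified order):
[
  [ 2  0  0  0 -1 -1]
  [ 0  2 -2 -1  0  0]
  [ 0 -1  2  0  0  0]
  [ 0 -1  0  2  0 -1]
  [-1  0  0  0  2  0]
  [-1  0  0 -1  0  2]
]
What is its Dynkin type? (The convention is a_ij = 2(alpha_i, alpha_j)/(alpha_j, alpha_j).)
type B_6

The matrix has rank 6 with 2's on the diagonal. Reading the off-diagonal entries as Dynkin edges (a single edge where a_ij = a_ji = -1; a double or triple edge where a_ij * a_ji = 2 or 3), the diagram is a chain of 6 nodes with a double edge at one end; the terminal node there is the unique short simple root (B_6). One simple-root ordering that puts it in standard form is (alpha_5, alpha_1, alpha_6, alpha_4, alpha_2, alpha_3). So the algebra is type B_6, i.e. so(13).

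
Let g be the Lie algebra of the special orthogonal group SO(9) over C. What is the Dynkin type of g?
This is so(9) with 9 odd, which has dimension 9(9-1)/2 = 36 and rank (9-1)/2 = 4. In the classification of classical Lie algebras, the orthogonal algebra so(2n+1) in an odd number of variables has type B_n; here n = 4, so the Dynkin diagram is a chain of 4 nodes with a double edge at one end; the terminal node there is the unique short simple root (B_4). Hence the type is B_4.

B_4 (so(9))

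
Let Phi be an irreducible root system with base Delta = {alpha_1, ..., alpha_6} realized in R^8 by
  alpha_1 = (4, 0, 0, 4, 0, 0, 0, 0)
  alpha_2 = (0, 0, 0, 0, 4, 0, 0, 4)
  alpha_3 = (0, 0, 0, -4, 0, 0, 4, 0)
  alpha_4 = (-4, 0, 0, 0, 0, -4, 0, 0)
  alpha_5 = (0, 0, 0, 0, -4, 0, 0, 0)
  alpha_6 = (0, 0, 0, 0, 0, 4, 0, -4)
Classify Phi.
Compute the Cartan integers a_ij = 2(alpha_i, alpha_j)/(alpha_j, alpha_j); the resulting 6x6 Cartan matrix is
[[2, 0, -1, -1, 0, 0], [0, 2, 0, 0, -2, -1], [-1, 0, 2, 0, 0, 0], [-1, 0, 0, 2, 0, -1], [0, -1, 0, 0, 2, 0], [0, -1, 0, -1, 0, 2]].
The roots have two lengths (squared-length ratio 2:1); the short ones are alpha_{5}. The associated Dynkin diagram is a chain of 6 nodes with a double edge at one end; the terminal node there is the unique short simple root (B_6), so the type is B_6 (the algebra so(13)).

type B_6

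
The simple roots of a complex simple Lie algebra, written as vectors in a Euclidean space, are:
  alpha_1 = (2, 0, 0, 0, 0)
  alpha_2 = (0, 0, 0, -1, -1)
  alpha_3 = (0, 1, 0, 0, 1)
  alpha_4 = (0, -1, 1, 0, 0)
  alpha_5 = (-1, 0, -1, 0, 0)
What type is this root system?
Compute the Cartan integers a_ij = 2(alpha_i, alpha_j)/(alpha_j, alpha_j); the resulting 5x5 Cartan matrix is
[[2, 0, 0, 0, -2], [0, 2, -1, 0, 0], [0, -1, 2, -1, 0], [0, 0, -1, 2, -1], [-1, 0, 0, -1, 2]].
The roots have two lengths (squared-length ratio 2:1); the short ones are alpha_{2,3,4,5}. The associated Dynkin diagram is a chain of 5 nodes with a double edge at one end; the terminal node there is the unique long simple root (C_5), so the type is C_5 (the algebra sp(10)).

C_5 (sp(10))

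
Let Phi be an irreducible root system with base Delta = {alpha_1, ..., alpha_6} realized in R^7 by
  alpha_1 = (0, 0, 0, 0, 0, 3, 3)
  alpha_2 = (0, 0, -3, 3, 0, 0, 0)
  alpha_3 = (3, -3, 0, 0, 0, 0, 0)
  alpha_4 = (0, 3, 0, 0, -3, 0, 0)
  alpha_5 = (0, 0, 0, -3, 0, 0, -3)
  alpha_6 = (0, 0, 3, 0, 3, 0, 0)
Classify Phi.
type A_6

Compute the Cartan integers a_ij = 2(alpha_i, alpha_j)/(alpha_j, alpha_j); the resulting 6x6 Cartan matrix is
[[2, 0, 0, 0, -1, 0], [0, 2, 0, 0, -1, -1], [0, 0, 2, -1, 0, 0], [0, 0, -1, 2, 0, -1], [-1, -1, 0, 0, 2, 0], [0, -1, 0, -1, 0, 2]].
All simple roots have the same length, so the diagram is simply laced. The associated Dynkin diagram is a chain of 6 nodes with single edges (A_6), so the type is A_6 (the algebra sl(7)).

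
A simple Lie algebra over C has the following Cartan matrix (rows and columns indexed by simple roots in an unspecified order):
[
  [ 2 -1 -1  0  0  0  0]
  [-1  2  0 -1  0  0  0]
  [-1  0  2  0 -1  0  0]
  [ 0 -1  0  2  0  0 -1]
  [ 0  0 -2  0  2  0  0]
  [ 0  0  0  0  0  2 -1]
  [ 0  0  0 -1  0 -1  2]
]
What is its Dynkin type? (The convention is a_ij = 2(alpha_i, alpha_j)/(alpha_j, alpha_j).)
The matrix has rank 7 with 2's on the diagonal. Reading the off-diagonal entries as Dynkin edges (a single edge where a_ij = a_ji = -1; a double or triple edge where a_ij * a_ji = 2 or 3), the diagram is a chain of 7 nodes with a double edge at one end; the terminal node there is the unique long simple root (C_7). One simple-root ordering that puts it in standard form is (alpha_6, alpha_7, alpha_4, alpha_2, alpha_1, alpha_3, alpha_5). So the algebra is type C_7, i.e. sp(14).

C_7 (sp(14))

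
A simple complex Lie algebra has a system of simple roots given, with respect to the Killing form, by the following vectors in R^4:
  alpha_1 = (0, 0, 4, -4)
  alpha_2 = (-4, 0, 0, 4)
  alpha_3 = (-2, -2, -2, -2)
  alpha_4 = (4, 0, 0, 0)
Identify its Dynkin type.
type F_4

Compute the Cartan integers a_ij = 2(alpha_i, alpha_j)/(alpha_j, alpha_j); the resulting 4x4 Cartan matrix is
[[2, -1, 0, 0], [-1, 2, 0, -2], [0, 0, 2, -1], [0, -1, -1, 2]].
The roots have two lengths (squared-length ratio 2:1); the short ones are alpha_{3,4}. The associated Dynkin diagram is a chain of 4 nodes with a double edge between the middle two (F_4), so the type is F_4.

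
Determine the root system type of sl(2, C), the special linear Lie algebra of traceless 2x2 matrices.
This is sl(2), which has dimension 2^2 - 1 = 3 and rank 2 - 1 = 1 (a Cartan subalgebra is the diagonal traceless matrices). In the classification of classical Lie algebras, the special linear algebra sl(n+1) has type A_n; here n = 1, so the Dynkin diagram is a chain of 1 nodes with single edges (A_1). Hence the type is A_1.

A_1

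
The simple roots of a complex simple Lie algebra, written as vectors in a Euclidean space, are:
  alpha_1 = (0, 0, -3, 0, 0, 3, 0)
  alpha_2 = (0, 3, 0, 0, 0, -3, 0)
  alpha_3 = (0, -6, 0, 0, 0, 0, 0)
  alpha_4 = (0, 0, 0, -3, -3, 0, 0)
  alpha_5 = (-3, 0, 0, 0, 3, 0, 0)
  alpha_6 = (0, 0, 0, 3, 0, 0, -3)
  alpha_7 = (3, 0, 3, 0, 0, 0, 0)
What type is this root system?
Compute the Cartan integers a_ij = 2(alpha_i, alpha_j)/(alpha_j, alpha_j); the resulting 7x7 Cartan matrix is
[[2, -1, 0, 0, 0, 0, -1], [-1, 2, -1, 0, 0, 0, 0], [0, -2, 2, 0, 0, 0, 0], [0, 0, 0, 2, -1, -1, 0], [0, 0, 0, -1, 2, 0, -1], [0, 0, 0, -1, 0, 2, 0], [-1, 0, 0, 0, -1, 0, 2]].
The roots have two lengths (squared-length ratio 2:1); the short ones are alpha_{1,2,4,5,6,7}. The associated Dynkin diagram is a chain of 7 nodes with a double edge at one end; the terminal node there is the unique long simple root (C_7), so the type is C_7 (the algebra sp(14)).

C7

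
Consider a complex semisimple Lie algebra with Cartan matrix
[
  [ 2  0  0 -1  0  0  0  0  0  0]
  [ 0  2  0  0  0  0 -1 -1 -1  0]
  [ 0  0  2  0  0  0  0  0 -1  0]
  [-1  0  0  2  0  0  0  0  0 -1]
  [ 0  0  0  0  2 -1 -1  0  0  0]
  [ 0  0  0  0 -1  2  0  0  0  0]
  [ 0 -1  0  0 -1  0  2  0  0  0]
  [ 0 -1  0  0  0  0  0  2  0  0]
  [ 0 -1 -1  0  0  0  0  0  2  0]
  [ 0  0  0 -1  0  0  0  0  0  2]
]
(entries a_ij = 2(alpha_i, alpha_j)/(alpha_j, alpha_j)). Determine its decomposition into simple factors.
A3 ⊕ E7

The diagram associated to this matrix has two connected components: the simple roots {alpha_1, alpha_4, alpha_10} form a chain of 3 nodes with single edges (A_3), and {alpha_2, alpha_3, alpha_5, alpha_6, alpha_7, alpha_8, alpha_9} form a chain of 6 nodes with one extra node attached to the third node from one end (E_7). A semisimple Lie algebra decomposes uniquely as the direct sum of simple ideals, one per connected component of its Dynkin diagram, so g ≅ A_3 ⊕ E_7 (dimension 15 + 133 = 148).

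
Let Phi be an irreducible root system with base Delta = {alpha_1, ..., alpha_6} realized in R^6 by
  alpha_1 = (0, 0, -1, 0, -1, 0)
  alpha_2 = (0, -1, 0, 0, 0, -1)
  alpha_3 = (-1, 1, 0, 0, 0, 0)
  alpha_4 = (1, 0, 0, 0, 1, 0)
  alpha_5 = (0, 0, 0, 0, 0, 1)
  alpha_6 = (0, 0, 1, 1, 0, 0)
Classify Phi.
Compute the Cartan integers a_ij = 2(alpha_i, alpha_j)/(alpha_j, alpha_j); the resulting 6x6 Cartan matrix is
[[2, 0, 0, -1, 0, -1], [0, 2, -1, 0, -2, 0], [0, -1, 2, -1, 0, 0], [-1, 0, -1, 2, 0, 0], [0, -1, 0, 0, 2, 0], [-1, 0, 0, 0, 0, 2]].
The roots have two lengths (squared-length ratio 2:1); the short ones are alpha_{5}. The associated Dynkin diagram is a chain of 6 nodes with a double edge at one end; the terminal node there is the unique short simple root (B_6), so the type is B_6 (the algebra so(13)).

B6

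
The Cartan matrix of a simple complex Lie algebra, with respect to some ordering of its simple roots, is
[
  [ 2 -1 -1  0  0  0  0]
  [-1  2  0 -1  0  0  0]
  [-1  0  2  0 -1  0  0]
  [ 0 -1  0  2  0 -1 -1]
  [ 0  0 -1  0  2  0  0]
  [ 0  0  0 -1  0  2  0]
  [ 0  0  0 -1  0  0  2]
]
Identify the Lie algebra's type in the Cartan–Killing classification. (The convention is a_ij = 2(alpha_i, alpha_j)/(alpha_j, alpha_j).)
type D_7

The matrix has rank 7 with 2's on the diagonal. Reading the off-diagonal entries as Dynkin edges (a single edge where a_ij = a_ji = -1; a double or triple edge where a_ij * a_ji = 2 or 3), the diagram is a chain of 5 nodes with a fork of two nodes at one end (D_7). One simple-root ordering that puts it in standard form is (alpha_5, alpha_3, alpha_1, alpha_2, alpha_4, alpha_6, alpha_7). So the algebra is type D_7, i.e. so(14).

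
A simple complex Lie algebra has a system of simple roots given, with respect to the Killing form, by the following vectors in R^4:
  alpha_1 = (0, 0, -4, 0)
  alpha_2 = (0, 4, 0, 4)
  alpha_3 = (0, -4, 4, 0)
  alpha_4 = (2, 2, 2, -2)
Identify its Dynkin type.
Compute the Cartan integers a_ij = 2(alpha_i, alpha_j)/(alpha_j, alpha_j); the resulting 4x4 Cartan matrix is
[[2, 0, -1, -1], [0, 2, -1, 0], [-2, -1, 2, 0], [-1, 0, 0, 2]].
The roots have two lengths (squared-length ratio 2:1); the short ones are alpha_{1,4}. The associated Dynkin diagram is a chain of 4 nodes with a double edge between the middle two (F_4), so the type is F_4.

F_4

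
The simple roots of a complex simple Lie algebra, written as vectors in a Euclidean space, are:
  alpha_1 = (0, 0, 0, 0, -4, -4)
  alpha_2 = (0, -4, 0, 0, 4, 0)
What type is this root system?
A_2

Compute the Cartan integers a_ij = 2(alpha_i, alpha_j)/(alpha_j, alpha_j); the resulting 2x2 Cartan matrix is
[[2, -1], [-1, 2]].
All simple roots have the same length, so the diagram is simply laced. The associated Dynkin diagram is a chain of 2 nodes with single edges (A_2), so the type is A_2 (the algebra sl(3)).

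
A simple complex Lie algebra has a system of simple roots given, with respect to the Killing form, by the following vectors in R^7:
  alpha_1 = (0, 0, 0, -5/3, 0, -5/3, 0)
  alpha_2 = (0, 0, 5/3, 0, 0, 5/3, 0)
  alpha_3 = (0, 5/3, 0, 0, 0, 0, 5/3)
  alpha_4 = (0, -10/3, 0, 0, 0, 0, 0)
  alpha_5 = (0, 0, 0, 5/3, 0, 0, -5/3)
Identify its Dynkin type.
C5

Compute the Cartan integers a_ij = 2(alpha_i, alpha_j)/(alpha_j, alpha_j); the resulting 5x5 Cartan matrix is
[[2, -1, 0, 0, -1], [-1, 2, 0, 0, 0], [0, 0, 2, -1, -1], [0, 0, -2, 2, 0], [-1, 0, -1, 0, 2]].
The roots have two lengths (squared-length ratio 2:1); the short ones are alpha_{1,2,3,5}. The associated Dynkin diagram is a chain of 5 nodes with a double edge at one end; the terminal node there is the unique long simple root (C_5), so the type is C_5 (the algebra sp(10)).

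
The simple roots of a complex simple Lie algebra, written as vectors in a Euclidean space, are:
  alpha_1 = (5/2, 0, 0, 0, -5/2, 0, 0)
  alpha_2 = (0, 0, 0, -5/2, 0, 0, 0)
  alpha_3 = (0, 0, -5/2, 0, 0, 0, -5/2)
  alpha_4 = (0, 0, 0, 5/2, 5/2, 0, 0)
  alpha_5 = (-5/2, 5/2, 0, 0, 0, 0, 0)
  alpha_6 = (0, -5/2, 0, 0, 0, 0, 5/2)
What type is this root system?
Compute the Cartan integers a_ij = 2(alpha_i, alpha_j)/(alpha_j, alpha_j); the resulting 6x6 Cartan matrix is
[[2, 0, 0, -1, -1, 0], [0, 2, 0, -1, 0, 0], [0, 0, 2, 0, 0, -1], [-1, -2, 0, 2, 0, 0], [-1, 0, 0, 0, 2, -1], [0, 0, -1, 0, -1, 2]].
The roots have two lengths (squared-length ratio 2:1); the short ones are alpha_{2}. The associated Dynkin diagram is a chain of 6 nodes with a double edge at one end; the terminal node there is the unique short simple root (B_6), so the type is B_6 (the algebra so(13)).

B_6 (so(13))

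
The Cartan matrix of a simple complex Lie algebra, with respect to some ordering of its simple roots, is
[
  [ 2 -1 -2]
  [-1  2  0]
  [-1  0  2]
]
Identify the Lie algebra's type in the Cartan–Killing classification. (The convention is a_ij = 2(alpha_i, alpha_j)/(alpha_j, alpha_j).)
The matrix has rank 3 with 2's on the diagonal. Reading the off-diagonal entries as Dynkin edges (a single edge where a_ij = a_ji = -1; a double or triple edge where a_ij * a_ji = 2 or 3), the diagram is a chain of 3 nodes with a double edge at one end; the terminal node there is the unique short simple root (B_3). One simple-root ordering that puts it in standard form is (alpha_2, alpha_1, alpha_3). So the algebra is type B_3, i.e. so(7).

B3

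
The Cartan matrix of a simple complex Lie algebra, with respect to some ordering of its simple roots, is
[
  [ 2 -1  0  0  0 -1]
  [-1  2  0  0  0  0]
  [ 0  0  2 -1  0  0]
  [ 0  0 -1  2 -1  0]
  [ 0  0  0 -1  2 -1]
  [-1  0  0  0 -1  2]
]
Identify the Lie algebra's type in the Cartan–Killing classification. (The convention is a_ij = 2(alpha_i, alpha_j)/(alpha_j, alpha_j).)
The matrix has rank 6 with 2's on the diagonal. Reading the off-diagonal entries as Dynkin edges (a single edge where a_ij = a_ji = -1; a double or triple edge where a_ij * a_ji = 2 or 3), the diagram is a chain of 6 nodes with single edges (A_6). One simple-root ordering that puts it in standard form is (alpha_3, alpha_4, alpha_5, alpha_6, alpha_1, alpha_2). So the algebra is type A_6, i.e. sl(7).

A_6 (sl(7))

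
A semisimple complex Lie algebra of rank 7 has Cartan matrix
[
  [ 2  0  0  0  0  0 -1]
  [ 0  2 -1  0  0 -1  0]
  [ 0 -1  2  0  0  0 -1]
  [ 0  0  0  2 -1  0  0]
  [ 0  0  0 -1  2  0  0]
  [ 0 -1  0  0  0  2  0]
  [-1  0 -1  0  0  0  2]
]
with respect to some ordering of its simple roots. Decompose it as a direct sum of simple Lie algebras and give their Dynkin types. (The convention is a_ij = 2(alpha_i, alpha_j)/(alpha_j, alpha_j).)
type A_2 ⊕ type A_5

The diagram associated to this matrix has two connected components: the simple roots {alpha_4, alpha_5} form a chain of 2 nodes with single edges (A_2), and {alpha_1, alpha_2, alpha_3, alpha_6, alpha_7} form a chain of 5 nodes with single edges (A_5). A semisimple Lie algebra decomposes uniquely as the direct sum of simple ideals, one per connected component of its Dynkin diagram, so g ≅ A_2 ⊕ A_5 (dimension 8 + 35 = 43).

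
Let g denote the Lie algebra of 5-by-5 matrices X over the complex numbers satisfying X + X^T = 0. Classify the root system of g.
This is so(5) with 5 odd, which has dimension 5(5-1)/2 = 10 and rank (5-1)/2 = 2. In the classification of classical Lie algebras, the orthogonal algebra so(2n+1) in an odd number of variables has type B_n; here n = 2, so the Dynkin diagram is a chain of 2 nodes with a double edge at one end; the terminal node there is the unique short simple root (B_2). Hence the type is B_2.

type B_2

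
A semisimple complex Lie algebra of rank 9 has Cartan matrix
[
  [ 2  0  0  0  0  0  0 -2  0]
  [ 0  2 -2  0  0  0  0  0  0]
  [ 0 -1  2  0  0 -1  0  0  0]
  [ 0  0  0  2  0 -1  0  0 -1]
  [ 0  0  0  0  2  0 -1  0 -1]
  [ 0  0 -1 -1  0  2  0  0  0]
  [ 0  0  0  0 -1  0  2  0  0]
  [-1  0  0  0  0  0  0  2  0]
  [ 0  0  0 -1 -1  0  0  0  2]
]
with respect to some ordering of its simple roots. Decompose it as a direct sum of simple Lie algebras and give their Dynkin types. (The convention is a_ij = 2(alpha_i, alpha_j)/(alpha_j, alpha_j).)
B_2 (so(5)) + C_7 (sp(14))

The diagram associated to this matrix has two connected components: the simple roots {alpha_1, alpha_8} form a chain of 2 nodes with a double edge at one end; the terminal node there is the unique short simple root (B_2), and {alpha_2, alpha_3, alpha_4, alpha_5, alpha_6, alpha_7, alpha_9} form a chain of 7 nodes with a double edge at one end; the terminal node there is the unique long simple root (C_7). A semisimple Lie algebra decomposes uniquely as the direct sum of simple ideals, one per connected component of its Dynkin diagram, so g ≅ B_2 ⊕ C_7 (dimension 10 + 105 = 115).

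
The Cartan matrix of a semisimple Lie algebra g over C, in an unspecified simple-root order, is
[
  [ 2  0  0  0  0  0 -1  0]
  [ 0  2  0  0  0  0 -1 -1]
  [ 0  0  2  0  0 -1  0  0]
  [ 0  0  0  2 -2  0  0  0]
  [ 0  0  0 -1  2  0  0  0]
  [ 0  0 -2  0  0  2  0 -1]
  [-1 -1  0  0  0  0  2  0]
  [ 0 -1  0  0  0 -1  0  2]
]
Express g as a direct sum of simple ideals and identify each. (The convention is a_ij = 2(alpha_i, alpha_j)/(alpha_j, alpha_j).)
The diagram associated to this matrix has two connected components: the simple roots {alpha_4, alpha_5} form a chain of 2 nodes with a double edge at one end; the terminal node there is the unique short simple root (B_2), and {alpha_1, alpha_2, alpha_3, alpha_6, alpha_7, alpha_8} form a chain of 6 nodes with a double edge at one end; the terminal node there is the unique short simple root (B_6). A semisimple Lie algebra decomposes uniquely as the direct sum of simple ideals, one per connected component of its Dynkin diagram, so g ≅ B_2 ⊕ B_6 (dimension 10 + 78 = 88).

B_2 + B_6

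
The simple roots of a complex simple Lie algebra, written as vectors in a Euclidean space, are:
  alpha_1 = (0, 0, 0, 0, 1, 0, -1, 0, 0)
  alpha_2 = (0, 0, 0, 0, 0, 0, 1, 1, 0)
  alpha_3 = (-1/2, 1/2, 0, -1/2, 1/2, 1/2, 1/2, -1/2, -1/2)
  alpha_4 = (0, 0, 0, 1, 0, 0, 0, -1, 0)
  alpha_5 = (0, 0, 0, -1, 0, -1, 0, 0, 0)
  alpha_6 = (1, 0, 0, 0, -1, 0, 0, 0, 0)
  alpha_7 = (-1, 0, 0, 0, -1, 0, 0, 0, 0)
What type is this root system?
type E_7

Compute the Cartan integers a_ij = 2(alpha_i, alpha_j)/(alpha_j, alpha_j); the resulting 7x7 Cartan matrix is
[[2, -1, 0, 0, 0, -1, -1], [-1, 2, 0, -1, 0, 0, 0], [0, 0, 2, 0, 0, -1, 0], [0, -1, 0, 2, -1, 0, 0], [0, 0, 0, -1, 2, 0, 0], [-1, 0, -1, 0, 0, 2, 0], [-1, 0, 0, 0, 0, 0, 2]].
All simple roots have the same length, so the diagram is simply laced. The associated Dynkin diagram is a chain of 6 nodes with one extra node attached to the third node from one end (E_7), so the type is E_7.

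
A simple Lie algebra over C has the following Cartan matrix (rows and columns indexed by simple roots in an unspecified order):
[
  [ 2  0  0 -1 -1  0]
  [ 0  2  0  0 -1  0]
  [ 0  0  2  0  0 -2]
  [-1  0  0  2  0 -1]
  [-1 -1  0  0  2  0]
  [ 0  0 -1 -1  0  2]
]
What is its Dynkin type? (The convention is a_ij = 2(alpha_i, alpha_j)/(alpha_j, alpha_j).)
C_6

The matrix has rank 6 with 2's on the diagonal. Reading the off-diagonal entries as Dynkin edges (a single edge where a_ij = a_ji = -1; a double or triple edge where a_ij * a_ji = 2 or 3), the diagram is a chain of 6 nodes with a double edge at one end; the terminal node there is the unique long simple root (C_6). One simple-root ordering that puts it in standard form is (alpha_2, alpha_5, alpha_1, alpha_4, alpha_6, alpha_3). So the algebra is type C_6, i.e. sp(12).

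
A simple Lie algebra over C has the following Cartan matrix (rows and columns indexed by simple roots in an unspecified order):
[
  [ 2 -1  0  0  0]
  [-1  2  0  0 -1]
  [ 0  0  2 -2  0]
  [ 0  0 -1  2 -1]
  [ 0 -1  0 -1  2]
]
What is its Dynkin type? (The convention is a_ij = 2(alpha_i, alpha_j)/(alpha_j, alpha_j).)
The matrix has rank 5 with 2's on the diagonal. Reading the off-diagonal entries as Dynkin edges (a single edge where a_ij = a_ji = -1; a double or triple edge where a_ij * a_ji = 2 or 3), the diagram is a chain of 5 nodes with a double edge at one end; the terminal node there is the unique long simple root (C_5). One simple-root ordering that puts it in standard form is (alpha_1, alpha_2, alpha_5, alpha_4, alpha_3). So the algebra is type C_5, i.e. sp(10).

C5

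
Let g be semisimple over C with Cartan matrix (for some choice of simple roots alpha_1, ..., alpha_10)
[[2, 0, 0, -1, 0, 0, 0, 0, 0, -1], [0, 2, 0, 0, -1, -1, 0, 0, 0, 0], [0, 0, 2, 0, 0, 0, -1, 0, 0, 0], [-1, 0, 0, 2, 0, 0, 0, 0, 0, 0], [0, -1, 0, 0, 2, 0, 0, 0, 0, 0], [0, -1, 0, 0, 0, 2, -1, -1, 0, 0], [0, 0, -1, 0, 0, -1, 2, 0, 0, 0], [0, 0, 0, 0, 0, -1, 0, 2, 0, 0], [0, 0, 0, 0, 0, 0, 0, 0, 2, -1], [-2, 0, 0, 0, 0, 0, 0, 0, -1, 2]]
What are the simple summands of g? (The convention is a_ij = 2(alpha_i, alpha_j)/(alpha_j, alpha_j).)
type E_6 + type F_4

The diagram associated to this matrix has two connected components: the simple roots {alpha_2, alpha_3, alpha_5, alpha_6, alpha_7, alpha_8} form a chain of 5 nodes with one extra node attached to the third node from one end (E_6), and {alpha_1, alpha_4, alpha_9, alpha_10} form a chain of 4 nodes with a double edge between the middle two (F_4). A semisimple Lie algebra decomposes uniquely as the direct sum of simple ideals, one per connected component of its Dynkin diagram, so g ≅ E_6 ⊕ F_4 (dimension 78 + 52 = 130).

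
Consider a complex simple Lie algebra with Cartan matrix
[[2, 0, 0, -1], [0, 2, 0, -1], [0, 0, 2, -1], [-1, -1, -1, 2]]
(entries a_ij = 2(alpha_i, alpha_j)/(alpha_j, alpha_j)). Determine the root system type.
type D_4

The matrix has rank 4 with 2's on the diagonal. Reading the off-diagonal entries as Dynkin edges (a single edge where a_ij = a_ji = -1; a double or triple edge where a_ij * a_ji = 2 or 3), the diagram is a chain of 2 nodes with a fork of two nodes at one end (D_4). One simple-root ordering that puts it in standard form is (alpha_3, alpha_4, alpha_2, alpha_1). So the algebra is type D_4, i.e. so(8).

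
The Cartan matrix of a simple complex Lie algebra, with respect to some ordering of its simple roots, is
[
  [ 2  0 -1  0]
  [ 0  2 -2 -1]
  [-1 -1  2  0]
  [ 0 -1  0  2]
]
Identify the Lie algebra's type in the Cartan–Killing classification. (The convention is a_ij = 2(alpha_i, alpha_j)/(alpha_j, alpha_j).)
type F_4

The matrix has rank 4 with 2's on the diagonal. Reading the off-diagonal entries as Dynkin edges (a single edge where a_ij = a_ji = -1; a double or triple edge where a_ij * a_ji = 2 or 3), the diagram is a chain of 4 nodes with a double edge between the middle two (F_4). One simple-root ordering that puts it in standard form is (alpha_4, alpha_2, alpha_3, alpha_1). So the algebra is type F_4.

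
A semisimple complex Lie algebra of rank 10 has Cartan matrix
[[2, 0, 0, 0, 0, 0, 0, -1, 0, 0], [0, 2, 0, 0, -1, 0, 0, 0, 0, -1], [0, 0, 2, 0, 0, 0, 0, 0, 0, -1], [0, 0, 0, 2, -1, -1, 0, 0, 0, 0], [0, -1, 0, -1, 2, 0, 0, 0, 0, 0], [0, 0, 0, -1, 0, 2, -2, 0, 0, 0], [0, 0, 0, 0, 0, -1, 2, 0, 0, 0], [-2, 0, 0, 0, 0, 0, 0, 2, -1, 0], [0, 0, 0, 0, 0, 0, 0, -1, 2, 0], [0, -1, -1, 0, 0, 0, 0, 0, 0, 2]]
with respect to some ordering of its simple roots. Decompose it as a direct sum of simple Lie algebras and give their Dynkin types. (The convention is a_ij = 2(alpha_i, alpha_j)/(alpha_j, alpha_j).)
The diagram associated to this matrix has two connected components: the simple roots {alpha_1, alpha_8, alpha_9} form a chain of 3 nodes with a double edge at one end; the terminal node there is the unique short simple root (B_3), and {alpha_2, alpha_3, alpha_4, alpha_5, alpha_6, alpha_7, alpha_10} form a chain of 7 nodes with a double edge at one end; the terminal node there is the unique short simple root (B_7). A semisimple Lie algebra decomposes uniquely as the direct sum of simple ideals, one per connected component of its Dynkin diagram, so g ≅ B_3 ⊕ B_7 (dimension 21 + 105 = 126).

B_3 (so(7)) + B_7 (so(15))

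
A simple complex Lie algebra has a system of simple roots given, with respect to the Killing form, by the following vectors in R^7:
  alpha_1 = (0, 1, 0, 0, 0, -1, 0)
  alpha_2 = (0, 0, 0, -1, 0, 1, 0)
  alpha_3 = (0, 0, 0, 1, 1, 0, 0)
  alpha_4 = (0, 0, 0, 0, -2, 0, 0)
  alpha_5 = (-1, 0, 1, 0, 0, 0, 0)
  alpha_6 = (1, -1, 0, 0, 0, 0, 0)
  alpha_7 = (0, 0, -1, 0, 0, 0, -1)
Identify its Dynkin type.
Compute the Cartan integers a_ij = 2(alpha_i, alpha_j)/(alpha_j, alpha_j); the resulting 7x7 Cartan matrix is
[[2, -1, 0, 0, 0, -1, 0], [-1, 2, -1, 0, 0, 0, 0], [0, -1, 2, -1, 0, 0, 0], [0, 0, -2, 2, 0, 0, 0], [0, 0, 0, 0, 2, -1, -1], [-1, 0, 0, 0, -1, 2, 0], [0, 0, 0, 0, -1, 0, 2]].
The roots have two lengths (squared-length ratio 2:1); the short ones are alpha_{1,2,3,5,6,7}. The associated Dynkin diagram is a chain of 7 nodes with a double edge at one end; the terminal node there is the unique long simple root (C_7), so the type is C_7 (the algebra sp(14)).

C_7 (sp(14))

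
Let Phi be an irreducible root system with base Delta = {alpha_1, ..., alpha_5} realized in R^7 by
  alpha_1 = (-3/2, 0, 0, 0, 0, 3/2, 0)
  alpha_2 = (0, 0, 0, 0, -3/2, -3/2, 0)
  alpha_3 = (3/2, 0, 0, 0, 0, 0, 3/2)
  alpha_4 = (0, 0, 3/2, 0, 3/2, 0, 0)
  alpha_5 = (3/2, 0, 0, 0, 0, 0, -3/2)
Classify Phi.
D_5 (so(10))

Compute the Cartan integers a_ij = 2(alpha_i, alpha_j)/(alpha_j, alpha_j); the resulting 5x5 Cartan matrix is
[[2, -1, -1, 0, -1], [-1, 2, 0, -1, 0], [-1, 0, 2, 0, 0], [0, -1, 0, 2, 0], [-1, 0, 0, 0, 2]].
All simple roots have the same length, so the diagram is simply laced. The associated Dynkin diagram is a chain of 3 nodes with a fork of two nodes at one end (D_5), so the type is D_5 (the algebra so(10)).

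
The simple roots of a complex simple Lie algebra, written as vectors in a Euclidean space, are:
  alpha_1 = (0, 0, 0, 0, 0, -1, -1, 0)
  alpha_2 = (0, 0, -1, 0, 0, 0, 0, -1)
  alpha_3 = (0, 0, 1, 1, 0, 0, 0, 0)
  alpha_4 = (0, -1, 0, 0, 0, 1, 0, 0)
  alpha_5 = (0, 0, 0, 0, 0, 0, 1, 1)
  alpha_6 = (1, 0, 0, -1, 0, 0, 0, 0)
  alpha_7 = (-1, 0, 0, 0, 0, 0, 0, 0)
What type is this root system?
Compute the Cartan integers a_ij = 2(alpha_i, alpha_j)/(alpha_j, alpha_j); the resulting 7x7 Cartan matrix is
[[2, 0, 0, -1, -1, 0, 0], [0, 2, -1, 0, -1, 0, 0], [0, -1, 2, 0, 0, -1, 0], [-1, 0, 0, 2, 0, 0, 0], [-1, -1, 0, 0, 2, 0, 0], [0, 0, -1, 0, 0, 2, -2], [0, 0, 0, 0, 0, -1, 2]].
The roots have two lengths (squared-length ratio 2:1); the short ones are alpha_{7}. The associated Dynkin diagram is a chain of 7 nodes with a double edge at one end; the terminal node there is the unique short simple root (B_7), so the type is B_7 (the algebra so(15)).

B_7 (so(15))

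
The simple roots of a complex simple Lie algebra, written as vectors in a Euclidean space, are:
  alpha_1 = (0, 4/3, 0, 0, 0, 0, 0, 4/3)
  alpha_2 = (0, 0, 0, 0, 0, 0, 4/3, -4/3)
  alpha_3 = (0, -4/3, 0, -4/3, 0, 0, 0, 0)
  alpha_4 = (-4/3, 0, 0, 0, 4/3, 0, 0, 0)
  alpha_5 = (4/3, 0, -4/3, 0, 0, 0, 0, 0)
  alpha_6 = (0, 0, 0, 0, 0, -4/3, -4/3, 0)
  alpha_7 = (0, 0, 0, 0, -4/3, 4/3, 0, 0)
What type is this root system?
Compute the Cartan integers a_ij = 2(alpha_i, alpha_j)/(alpha_j, alpha_j); the resulting 7x7 Cartan matrix is
[[2, -1, -1, 0, 0, 0, 0], [-1, 2, 0, 0, 0, -1, 0], [-1, 0, 2, 0, 0, 0, 0], [0, 0, 0, 2, -1, 0, -1], [0, 0, 0, -1, 2, 0, 0], [0, -1, 0, 0, 0, 2, -1], [0, 0, 0, -1, 0, -1, 2]].
All simple roots have the same length, so the diagram is simply laced. The associated Dynkin diagram is a chain of 7 nodes with single edges (A_7), so the type is A_7 (the algebra sl(8)).

A_7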